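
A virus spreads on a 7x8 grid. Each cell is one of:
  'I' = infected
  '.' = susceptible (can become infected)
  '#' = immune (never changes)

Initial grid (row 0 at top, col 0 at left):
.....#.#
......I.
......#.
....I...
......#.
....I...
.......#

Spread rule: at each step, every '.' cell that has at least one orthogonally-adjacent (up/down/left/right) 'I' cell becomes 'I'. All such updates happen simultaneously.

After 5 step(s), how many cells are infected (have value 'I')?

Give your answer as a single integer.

Answer: 48

Derivation:
Step 0 (initial): 3 infected
Step 1: +10 new -> 13 infected
Step 2: +12 new -> 25 infected
Step 3: +10 new -> 35 infected
Step 4: +8 new -> 43 infected
Step 5: +5 new -> 48 infected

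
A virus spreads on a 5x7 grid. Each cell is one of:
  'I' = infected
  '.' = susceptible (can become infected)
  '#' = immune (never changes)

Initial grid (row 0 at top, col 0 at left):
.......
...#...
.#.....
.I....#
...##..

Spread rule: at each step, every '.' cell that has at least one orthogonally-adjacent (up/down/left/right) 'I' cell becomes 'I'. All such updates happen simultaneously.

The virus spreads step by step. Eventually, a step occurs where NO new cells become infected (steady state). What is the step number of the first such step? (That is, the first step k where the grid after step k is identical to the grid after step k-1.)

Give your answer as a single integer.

Answer: 9

Derivation:
Step 0 (initial): 1 infected
Step 1: +3 new -> 4 infected
Step 2: +5 new -> 9 infected
Step 3: +4 new -> 13 infected
Step 4: +5 new -> 18 infected
Step 5: +5 new -> 23 infected
Step 6: +4 new -> 27 infected
Step 7: +2 new -> 29 infected
Step 8: +1 new -> 30 infected
Step 9: +0 new -> 30 infected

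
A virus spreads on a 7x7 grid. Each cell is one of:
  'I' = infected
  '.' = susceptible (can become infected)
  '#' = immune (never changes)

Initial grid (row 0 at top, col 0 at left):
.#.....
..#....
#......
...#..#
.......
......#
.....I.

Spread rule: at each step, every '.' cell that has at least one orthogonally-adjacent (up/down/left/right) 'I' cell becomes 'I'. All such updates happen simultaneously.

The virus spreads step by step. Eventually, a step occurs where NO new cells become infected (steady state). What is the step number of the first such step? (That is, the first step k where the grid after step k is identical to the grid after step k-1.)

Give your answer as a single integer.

Step 0 (initial): 1 infected
Step 1: +3 new -> 4 infected
Step 2: +3 new -> 7 infected
Step 3: +5 new -> 12 infected
Step 4: +5 new -> 17 infected
Step 5: +6 new -> 23 infected
Step 6: +7 new -> 30 infected
Step 7: +6 new -> 36 infected
Step 8: +3 new -> 39 infected
Step 9: +2 new -> 41 infected
Step 10: +1 new -> 42 infected
Step 11: +1 new -> 43 infected
Step 12: +0 new -> 43 infected

Answer: 12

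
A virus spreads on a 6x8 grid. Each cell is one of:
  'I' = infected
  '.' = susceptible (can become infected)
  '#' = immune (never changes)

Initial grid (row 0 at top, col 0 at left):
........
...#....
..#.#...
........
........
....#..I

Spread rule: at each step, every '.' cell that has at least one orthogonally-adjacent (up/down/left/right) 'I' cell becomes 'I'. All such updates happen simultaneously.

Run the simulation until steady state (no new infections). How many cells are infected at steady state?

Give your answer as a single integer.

Answer: 44

Derivation:
Step 0 (initial): 1 infected
Step 1: +2 new -> 3 infected
Step 2: +3 new -> 6 infected
Step 3: +3 new -> 9 infected
Step 4: +4 new -> 13 infected
Step 5: +5 new -> 18 infected
Step 6: +5 new -> 23 infected
Step 7: +6 new -> 29 infected
Step 8: +4 new -> 33 infected
Step 9: +4 new -> 37 infected
Step 10: +3 new -> 40 infected
Step 11: +3 new -> 43 infected
Step 12: +1 new -> 44 infected
Step 13: +0 new -> 44 infected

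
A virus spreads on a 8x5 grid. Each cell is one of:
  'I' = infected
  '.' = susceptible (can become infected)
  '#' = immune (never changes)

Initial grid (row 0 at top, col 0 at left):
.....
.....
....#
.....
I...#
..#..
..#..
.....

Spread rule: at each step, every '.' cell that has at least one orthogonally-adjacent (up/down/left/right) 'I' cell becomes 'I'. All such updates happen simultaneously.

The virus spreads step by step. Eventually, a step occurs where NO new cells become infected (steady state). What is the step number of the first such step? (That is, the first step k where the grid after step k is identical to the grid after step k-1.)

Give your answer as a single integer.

Answer: 9

Derivation:
Step 0 (initial): 1 infected
Step 1: +3 new -> 4 infected
Step 2: +5 new -> 9 infected
Step 3: +6 new -> 15 infected
Step 4: +6 new -> 21 infected
Step 5: +7 new -> 28 infected
Step 6: +4 new -> 32 infected
Step 7: +3 new -> 35 infected
Step 8: +1 new -> 36 infected
Step 9: +0 new -> 36 infected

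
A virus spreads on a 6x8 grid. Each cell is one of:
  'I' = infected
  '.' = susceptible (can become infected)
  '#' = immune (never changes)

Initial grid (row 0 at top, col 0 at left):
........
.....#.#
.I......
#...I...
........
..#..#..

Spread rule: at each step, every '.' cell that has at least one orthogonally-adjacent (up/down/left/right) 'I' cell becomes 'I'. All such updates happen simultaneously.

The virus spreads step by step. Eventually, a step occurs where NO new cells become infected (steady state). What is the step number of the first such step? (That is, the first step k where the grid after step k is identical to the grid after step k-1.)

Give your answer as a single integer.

Step 0 (initial): 2 infected
Step 1: +8 new -> 10 infected
Step 2: +12 new -> 22 infected
Step 3: +11 new -> 33 infected
Step 4: +7 new -> 40 infected
Step 5: +2 new -> 42 infected
Step 6: +1 new -> 43 infected
Step 7: +0 new -> 43 infected

Answer: 7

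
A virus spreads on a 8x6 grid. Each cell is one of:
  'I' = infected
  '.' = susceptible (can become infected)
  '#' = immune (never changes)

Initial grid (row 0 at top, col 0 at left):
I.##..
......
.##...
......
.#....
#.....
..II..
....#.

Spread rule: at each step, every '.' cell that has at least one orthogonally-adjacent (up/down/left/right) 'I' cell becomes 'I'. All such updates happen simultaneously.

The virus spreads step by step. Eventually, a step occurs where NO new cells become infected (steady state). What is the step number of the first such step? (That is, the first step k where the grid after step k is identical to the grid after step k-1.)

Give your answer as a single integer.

Answer: 8

Derivation:
Step 0 (initial): 3 infected
Step 1: +8 new -> 11 infected
Step 2: +9 new -> 20 infected
Step 3: +8 new -> 28 infected
Step 4: +6 new -> 34 infected
Step 5: +3 new -> 37 infected
Step 6: +3 new -> 40 infected
Step 7: +1 new -> 41 infected
Step 8: +0 new -> 41 infected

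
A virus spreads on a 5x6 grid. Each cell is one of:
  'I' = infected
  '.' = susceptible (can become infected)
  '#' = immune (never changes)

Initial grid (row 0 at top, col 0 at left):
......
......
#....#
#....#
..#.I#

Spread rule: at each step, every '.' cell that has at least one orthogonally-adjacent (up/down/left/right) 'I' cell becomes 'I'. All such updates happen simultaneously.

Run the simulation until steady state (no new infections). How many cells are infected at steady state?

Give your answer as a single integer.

Step 0 (initial): 1 infected
Step 1: +2 new -> 3 infected
Step 2: +2 new -> 5 infected
Step 3: +3 new -> 8 infected
Step 4: +5 new -> 13 infected
Step 5: +5 new -> 18 infected
Step 6: +3 new -> 21 infected
Step 7: +2 new -> 23 infected
Step 8: +1 new -> 24 infected
Step 9: +0 new -> 24 infected

Answer: 24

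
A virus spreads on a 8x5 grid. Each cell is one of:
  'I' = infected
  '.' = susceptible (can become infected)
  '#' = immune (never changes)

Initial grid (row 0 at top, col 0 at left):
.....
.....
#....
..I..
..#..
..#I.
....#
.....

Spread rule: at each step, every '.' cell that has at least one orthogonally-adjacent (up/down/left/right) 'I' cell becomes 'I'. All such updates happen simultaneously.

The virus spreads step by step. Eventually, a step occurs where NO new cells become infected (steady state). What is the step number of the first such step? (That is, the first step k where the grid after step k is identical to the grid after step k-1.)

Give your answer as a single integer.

Answer: 6

Derivation:
Step 0 (initial): 2 infected
Step 1: +6 new -> 8 infected
Step 2: +9 new -> 17 infected
Step 3: +9 new -> 26 infected
Step 4: +7 new -> 33 infected
Step 5: +3 new -> 36 infected
Step 6: +0 new -> 36 infected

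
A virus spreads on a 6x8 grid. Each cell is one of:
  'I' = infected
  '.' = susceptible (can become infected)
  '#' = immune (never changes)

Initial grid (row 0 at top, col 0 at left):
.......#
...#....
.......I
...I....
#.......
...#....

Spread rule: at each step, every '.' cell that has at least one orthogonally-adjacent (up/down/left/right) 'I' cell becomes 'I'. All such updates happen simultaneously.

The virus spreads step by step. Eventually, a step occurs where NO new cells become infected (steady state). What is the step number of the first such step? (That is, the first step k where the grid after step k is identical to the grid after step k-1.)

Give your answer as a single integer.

Answer: 7

Derivation:
Step 0 (initial): 2 infected
Step 1: +7 new -> 9 infected
Step 2: +10 new -> 19 infected
Step 3: +12 new -> 31 infected
Step 4: +8 new -> 39 infected
Step 5: +4 new -> 43 infected
Step 6: +1 new -> 44 infected
Step 7: +0 new -> 44 infected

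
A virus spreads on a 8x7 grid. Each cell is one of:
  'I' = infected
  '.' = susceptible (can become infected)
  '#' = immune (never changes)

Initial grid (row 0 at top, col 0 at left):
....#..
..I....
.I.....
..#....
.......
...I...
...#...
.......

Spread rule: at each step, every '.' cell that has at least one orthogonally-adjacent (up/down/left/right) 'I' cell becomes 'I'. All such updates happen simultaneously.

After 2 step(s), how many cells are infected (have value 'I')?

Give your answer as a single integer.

Answer: 26

Derivation:
Step 0 (initial): 3 infected
Step 1: +9 new -> 12 infected
Step 2: +14 new -> 26 infected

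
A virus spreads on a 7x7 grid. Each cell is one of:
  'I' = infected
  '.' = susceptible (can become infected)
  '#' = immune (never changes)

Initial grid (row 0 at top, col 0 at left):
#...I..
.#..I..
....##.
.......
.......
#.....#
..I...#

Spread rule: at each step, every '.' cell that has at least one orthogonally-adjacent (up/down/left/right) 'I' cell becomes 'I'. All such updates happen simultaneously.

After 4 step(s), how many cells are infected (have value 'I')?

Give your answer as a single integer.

Answer: 36

Derivation:
Step 0 (initial): 3 infected
Step 1: +7 new -> 10 infected
Step 2: +10 new -> 20 infected
Step 3: +9 new -> 29 infected
Step 4: +7 new -> 36 infected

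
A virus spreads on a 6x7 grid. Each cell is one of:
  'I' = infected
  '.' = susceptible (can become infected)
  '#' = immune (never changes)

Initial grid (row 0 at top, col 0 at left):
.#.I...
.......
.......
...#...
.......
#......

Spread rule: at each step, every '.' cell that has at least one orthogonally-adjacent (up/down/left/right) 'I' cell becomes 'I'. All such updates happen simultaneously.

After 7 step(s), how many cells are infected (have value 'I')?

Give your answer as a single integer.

Answer: 38

Derivation:
Step 0 (initial): 1 infected
Step 1: +3 new -> 4 infected
Step 2: +4 new -> 8 infected
Step 3: +5 new -> 13 infected
Step 4: +6 new -> 19 infected
Step 5: +7 new -> 26 infected
Step 6: +7 new -> 33 infected
Step 7: +5 new -> 38 infected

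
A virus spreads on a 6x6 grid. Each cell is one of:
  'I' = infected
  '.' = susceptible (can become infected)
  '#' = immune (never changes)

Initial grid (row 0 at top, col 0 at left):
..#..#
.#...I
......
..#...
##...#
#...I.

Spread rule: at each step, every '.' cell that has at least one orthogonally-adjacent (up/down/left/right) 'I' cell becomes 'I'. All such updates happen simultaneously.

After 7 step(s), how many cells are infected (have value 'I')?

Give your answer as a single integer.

Step 0 (initial): 2 infected
Step 1: +5 new -> 7 infected
Step 2: +7 new -> 14 infected
Step 3: +6 new -> 20 infected
Step 4: +1 new -> 21 infected
Step 5: +1 new -> 22 infected
Step 6: +2 new -> 24 infected
Step 7: +2 new -> 26 infected

Answer: 26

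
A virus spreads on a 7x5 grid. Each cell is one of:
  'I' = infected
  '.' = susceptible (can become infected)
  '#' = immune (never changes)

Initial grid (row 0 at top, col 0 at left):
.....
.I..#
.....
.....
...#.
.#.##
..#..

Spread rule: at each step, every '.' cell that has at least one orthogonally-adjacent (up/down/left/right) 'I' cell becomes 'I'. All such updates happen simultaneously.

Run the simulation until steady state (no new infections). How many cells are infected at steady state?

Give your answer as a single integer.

Answer: 27

Derivation:
Step 0 (initial): 1 infected
Step 1: +4 new -> 5 infected
Step 2: +6 new -> 11 infected
Step 3: +5 new -> 16 infected
Step 4: +5 new -> 21 infected
Step 5: +3 new -> 24 infected
Step 6: +2 new -> 26 infected
Step 7: +1 new -> 27 infected
Step 8: +0 new -> 27 infected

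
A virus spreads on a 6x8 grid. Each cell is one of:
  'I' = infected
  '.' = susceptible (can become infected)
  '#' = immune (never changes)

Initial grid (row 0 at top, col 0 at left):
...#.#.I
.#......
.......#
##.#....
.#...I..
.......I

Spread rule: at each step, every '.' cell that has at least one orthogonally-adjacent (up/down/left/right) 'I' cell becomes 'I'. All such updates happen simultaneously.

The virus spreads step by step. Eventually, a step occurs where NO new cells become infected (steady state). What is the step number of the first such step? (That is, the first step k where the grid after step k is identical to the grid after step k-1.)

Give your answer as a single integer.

Step 0 (initial): 3 infected
Step 1: +8 new -> 11 infected
Step 2: +7 new -> 18 infected
Step 3: +5 new -> 23 infected
Step 4: +4 new -> 27 infected
Step 5: +4 new -> 31 infected
Step 6: +3 new -> 34 infected
Step 7: +3 new -> 37 infected
Step 8: +2 new -> 39 infected
Step 9: +1 new -> 40 infected
Step 10: +0 new -> 40 infected

Answer: 10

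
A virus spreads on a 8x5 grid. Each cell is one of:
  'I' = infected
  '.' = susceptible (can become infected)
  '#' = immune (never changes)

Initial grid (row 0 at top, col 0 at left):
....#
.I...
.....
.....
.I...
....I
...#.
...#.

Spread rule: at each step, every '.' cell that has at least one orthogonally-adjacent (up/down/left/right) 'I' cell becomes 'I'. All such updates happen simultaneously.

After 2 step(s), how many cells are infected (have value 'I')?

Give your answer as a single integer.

Answer: 27

Derivation:
Step 0 (initial): 3 infected
Step 1: +11 new -> 14 infected
Step 2: +13 new -> 27 infected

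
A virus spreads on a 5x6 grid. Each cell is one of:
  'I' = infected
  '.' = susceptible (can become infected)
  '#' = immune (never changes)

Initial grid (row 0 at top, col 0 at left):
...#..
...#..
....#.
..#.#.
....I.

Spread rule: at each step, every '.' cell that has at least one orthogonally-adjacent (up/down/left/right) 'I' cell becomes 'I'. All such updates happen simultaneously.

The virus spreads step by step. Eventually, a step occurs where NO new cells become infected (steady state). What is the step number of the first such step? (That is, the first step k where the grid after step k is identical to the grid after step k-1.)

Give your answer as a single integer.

Step 0 (initial): 1 infected
Step 1: +2 new -> 3 infected
Step 2: +3 new -> 6 infected
Step 3: +3 new -> 9 infected
Step 4: +4 new -> 13 infected
Step 5: +5 new -> 18 infected
Step 6: +4 new -> 22 infected
Step 7: +2 new -> 24 infected
Step 8: +1 new -> 25 infected
Step 9: +0 new -> 25 infected

Answer: 9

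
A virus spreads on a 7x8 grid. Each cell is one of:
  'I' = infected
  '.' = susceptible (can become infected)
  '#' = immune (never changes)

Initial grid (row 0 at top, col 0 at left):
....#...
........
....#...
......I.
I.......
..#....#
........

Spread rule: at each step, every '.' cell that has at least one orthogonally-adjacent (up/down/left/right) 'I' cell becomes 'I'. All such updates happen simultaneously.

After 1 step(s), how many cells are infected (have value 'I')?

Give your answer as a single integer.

Answer: 9

Derivation:
Step 0 (initial): 2 infected
Step 1: +7 new -> 9 infected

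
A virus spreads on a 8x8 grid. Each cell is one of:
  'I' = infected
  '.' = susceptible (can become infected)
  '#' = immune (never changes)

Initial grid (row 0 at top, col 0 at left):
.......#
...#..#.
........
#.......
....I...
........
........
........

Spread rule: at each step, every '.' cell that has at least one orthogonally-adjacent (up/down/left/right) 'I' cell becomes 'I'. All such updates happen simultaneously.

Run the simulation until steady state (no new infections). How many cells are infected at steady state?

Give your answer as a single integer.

Step 0 (initial): 1 infected
Step 1: +4 new -> 5 infected
Step 2: +8 new -> 13 infected
Step 3: +12 new -> 25 infected
Step 4: +13 new -> 38 infected
Step 5: +10 new -> 48 infected
Step 6: +8 new -> 56 infected
Step 7: +3 new -> 59 infected
Step 8: +1 new -> 60 infected
Step 9: +0 new -> 60 infected

Answer: 60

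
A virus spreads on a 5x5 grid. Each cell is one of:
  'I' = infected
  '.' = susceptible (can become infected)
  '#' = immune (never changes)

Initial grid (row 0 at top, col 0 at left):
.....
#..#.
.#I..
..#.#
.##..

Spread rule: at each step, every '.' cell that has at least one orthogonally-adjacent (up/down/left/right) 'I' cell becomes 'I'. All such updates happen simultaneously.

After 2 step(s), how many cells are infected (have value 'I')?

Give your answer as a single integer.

Answer: 7

Derivation:
Step 0 (initial): 1 infected
Step 1: +2 new -> 3 infected
Step 2: +4 new -> 7 infected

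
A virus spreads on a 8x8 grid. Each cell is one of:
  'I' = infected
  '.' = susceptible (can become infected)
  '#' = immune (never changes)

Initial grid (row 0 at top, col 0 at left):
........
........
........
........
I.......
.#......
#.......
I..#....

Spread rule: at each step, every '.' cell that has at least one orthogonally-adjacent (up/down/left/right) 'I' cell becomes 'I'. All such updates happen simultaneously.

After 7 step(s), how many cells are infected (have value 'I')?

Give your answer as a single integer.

Step 0 (initial): 2 infected
Step 1: +4 new -> 6 infected
Step 2: +5 new -> 11 infected
Step 3: +6 new -> 17 infected
Step 4: +7 new -> 24 infected
Step 5: +7 new -> 31 infected
Step 6: +8 new -> 39 infected
Step 7: +8 new -> 47 infected

Answer: 47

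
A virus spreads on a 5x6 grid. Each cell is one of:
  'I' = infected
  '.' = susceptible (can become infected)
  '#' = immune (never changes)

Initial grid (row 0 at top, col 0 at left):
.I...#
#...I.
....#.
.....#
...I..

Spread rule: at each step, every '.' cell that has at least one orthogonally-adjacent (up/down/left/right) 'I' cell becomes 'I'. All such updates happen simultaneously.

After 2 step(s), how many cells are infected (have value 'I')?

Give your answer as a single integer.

Step 0 (initial): 3 infected
Step 1: +9 new -> 12 infected
Step 2: +9 new -> 21 infected

Answer: 21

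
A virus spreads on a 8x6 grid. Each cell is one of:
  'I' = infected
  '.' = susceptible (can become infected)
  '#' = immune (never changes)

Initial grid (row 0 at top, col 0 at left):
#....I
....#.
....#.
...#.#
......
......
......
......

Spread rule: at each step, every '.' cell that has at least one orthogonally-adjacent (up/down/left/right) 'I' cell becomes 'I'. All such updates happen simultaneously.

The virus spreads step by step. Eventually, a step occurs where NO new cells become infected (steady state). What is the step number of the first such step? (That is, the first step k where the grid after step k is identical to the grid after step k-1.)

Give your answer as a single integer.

Answer: 14

Derivation:
Step 0 (initial): 1 infected
Step 1: +2 new -> 3 infected
Step 2: +2 new -> 5 infected
Step 3: +2 new -> 7 infected
Step 4: +3 new -> 10 infected
Step 5: +2 new -> 12 infected
Step 6: +3 new -> 15 infected
Step 7: +3 new -> 18 infected
Step 8: +4 new -> 22 infected
Step 9: +5 new -> 27 infected
Step 10: +7 new -> 34 infected
Step 11: +5 new -> 39 infected
Step 12: +3 new -> 42 infected
Step 13: +1 new -> 43 infected
Step 14: +0 new -> 43 infected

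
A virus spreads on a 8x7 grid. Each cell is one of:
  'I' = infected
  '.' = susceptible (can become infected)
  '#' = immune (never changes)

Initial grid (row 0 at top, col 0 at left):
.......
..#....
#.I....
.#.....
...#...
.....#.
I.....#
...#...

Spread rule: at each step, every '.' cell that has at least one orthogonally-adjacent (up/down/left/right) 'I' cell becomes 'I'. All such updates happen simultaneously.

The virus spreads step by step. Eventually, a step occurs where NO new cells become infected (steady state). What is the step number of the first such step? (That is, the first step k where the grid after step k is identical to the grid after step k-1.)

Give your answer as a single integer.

Answer: 8

Derivation:
Step 0 (initial): 2 infected
Step 1: +6 new -> 8 infected
Step 2: +9 new -> 17 infected
Step 3: +11 new -> 28 infected
Step 4: +9 new -> 37 infected
Step 5: +7 new -> 44 infected
Step 6: +3 new -> 47 infected
Step 7: +2 new -> 49 infected
Step 8: +0 new -> 49 infected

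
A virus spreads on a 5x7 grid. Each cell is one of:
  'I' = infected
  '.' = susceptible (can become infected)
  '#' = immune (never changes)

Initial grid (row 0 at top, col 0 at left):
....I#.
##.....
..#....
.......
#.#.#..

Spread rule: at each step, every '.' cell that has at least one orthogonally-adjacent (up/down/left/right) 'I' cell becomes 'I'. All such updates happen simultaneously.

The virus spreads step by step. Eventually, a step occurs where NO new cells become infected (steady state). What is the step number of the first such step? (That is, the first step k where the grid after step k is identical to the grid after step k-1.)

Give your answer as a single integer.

Step 0 (initial): 1 infected
Step 1: +2 new -> 3 infected
Step 2: +4 new -> 7 infected
Step 3: +6 new -> 13 infected
Step 4: +5 new -> 18 infected
Step 5: +4 new -> 22 infected
Step 6: +2 new -> 24 infected
Step 7: +3 new -> 27 infected
Step 8: +1 new -> 28 infected
Step 9: +0 new -> 28 infected

Answer: 9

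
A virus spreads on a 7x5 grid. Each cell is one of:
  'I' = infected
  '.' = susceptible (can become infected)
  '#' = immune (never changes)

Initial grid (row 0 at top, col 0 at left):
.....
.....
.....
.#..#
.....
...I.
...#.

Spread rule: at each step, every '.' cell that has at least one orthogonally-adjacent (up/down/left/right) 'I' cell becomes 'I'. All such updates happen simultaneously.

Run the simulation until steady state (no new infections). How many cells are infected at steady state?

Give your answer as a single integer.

Step 0 (initial): 1 infected
Step 1: +3 new -> 4 infected
Step 2: +6 new -> 10 infected
Step 3: +5 new -> 15 infected
Step 4: +5 new -> 20 infected
Step 5: +5 new -> 25 infected
Step 6: +4 new -> 29 infected
Step 7: +2 new -> 31 infected
Step 8: +1 new -> 32 infected
Step 9: +0 new -> 32 infected

Answer: 32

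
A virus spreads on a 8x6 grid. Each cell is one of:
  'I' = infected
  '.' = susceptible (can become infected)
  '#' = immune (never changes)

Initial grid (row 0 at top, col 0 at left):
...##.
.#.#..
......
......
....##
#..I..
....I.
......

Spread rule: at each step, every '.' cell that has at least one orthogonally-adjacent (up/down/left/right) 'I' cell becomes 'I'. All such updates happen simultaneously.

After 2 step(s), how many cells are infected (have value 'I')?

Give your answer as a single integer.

Answer: 15

Derivation:
Step 0 (initial): 2 infected
Step 1: +6 new -> 8 infected
Step 2: +7 new -> 15 infected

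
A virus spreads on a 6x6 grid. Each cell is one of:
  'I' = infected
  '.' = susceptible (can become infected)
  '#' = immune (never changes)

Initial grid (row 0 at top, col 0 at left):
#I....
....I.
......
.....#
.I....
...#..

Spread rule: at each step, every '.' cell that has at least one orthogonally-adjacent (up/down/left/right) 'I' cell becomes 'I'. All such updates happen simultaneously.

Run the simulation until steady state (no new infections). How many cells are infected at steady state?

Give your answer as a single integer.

Step 0 (initial): 3 infected
Step 1: +10 new -> 13 infected
Step 2: +13 new -> 26 infected
Step 3: +4 new -> 30 infected
Step 4: +2 new -> 32 infected
Step 5: +1 new -> 33 infected
Step 6: +0 new -> 33 infected

Answer: 33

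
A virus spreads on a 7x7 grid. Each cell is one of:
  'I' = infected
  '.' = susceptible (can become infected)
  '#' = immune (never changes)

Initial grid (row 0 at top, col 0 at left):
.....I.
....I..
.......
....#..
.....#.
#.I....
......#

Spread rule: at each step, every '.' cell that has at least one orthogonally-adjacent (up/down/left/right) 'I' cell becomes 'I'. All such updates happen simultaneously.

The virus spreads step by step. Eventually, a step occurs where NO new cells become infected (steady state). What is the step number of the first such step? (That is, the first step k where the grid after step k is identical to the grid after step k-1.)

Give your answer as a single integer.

Step 0 (initial): 3 infected
Step 1: +9 new -> 12 infected
Step 2: +11 new -> 23 infected
Step 3: +12 new -> 35 infected
Step 4: +7 new -> 42 infected
Step 5: +3 new -> 45 infected
Step 6: +0 new -> 45 infected

Answer: 6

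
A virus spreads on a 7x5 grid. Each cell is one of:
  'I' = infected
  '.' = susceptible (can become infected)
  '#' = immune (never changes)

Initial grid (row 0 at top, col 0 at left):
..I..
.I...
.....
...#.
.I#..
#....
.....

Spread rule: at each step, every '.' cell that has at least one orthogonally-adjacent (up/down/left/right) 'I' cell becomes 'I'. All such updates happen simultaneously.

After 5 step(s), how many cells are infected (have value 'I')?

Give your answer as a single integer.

Step 0 (initial): 3 infected
Step 1: +8 new -> 11 infected
Step 2: +9 new -> 20 infected
Step 3: +5 new -> 25 infected
Step 4: +4 new -> 29 infected
Step 5: +3 new -> 32 infected

Answer: 32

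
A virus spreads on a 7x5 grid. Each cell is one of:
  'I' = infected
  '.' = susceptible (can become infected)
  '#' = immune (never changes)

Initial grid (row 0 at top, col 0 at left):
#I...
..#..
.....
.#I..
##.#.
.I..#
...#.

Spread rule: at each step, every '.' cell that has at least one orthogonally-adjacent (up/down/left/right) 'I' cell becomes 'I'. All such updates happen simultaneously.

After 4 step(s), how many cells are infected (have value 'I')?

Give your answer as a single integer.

Step 0 (initial): 3 infected
Step 1: +8 new -> 11 infected
Step 2: +8 new -> 19 infected
Step 3: +5 new -> 24 infected
Step 4: +2 new -> 26 infected

Answer: 26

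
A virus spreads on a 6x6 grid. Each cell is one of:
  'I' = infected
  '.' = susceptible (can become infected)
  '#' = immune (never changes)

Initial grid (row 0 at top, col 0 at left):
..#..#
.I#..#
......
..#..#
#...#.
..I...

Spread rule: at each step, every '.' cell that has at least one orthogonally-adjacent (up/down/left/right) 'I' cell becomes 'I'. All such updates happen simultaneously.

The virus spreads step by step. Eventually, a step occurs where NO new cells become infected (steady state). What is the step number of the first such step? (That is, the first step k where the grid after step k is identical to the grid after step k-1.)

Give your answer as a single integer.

Answer: 7

Derivation:
Step 0 (initial): 2 infected
Step 1: +6 new -> 8 infected
Step 2: +8 new -> 16 infected
Step 3: +4 new -> 20 infected
Step 4: +4 new -> 24 infected
Step 5: +3 new -> 27 infected
Step 6: +1 new -> 28 infected
Step 7: +0 new -> 28 infected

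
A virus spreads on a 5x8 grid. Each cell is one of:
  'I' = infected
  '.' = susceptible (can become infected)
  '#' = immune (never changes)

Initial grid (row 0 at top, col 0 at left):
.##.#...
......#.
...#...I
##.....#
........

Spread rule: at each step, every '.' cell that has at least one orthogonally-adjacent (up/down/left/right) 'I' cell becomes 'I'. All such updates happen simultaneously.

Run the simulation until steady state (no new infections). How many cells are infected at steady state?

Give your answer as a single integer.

Answer: 32

Derivation:
Step 0 (initial): 1 infected
Step 1: +2 new -> 3 infected
Step 2: +3 new -> 6 infected
Step 3: +5 new -> 11 infected
Step 4: +5 new -> 16 infected
Step 5: +3 new -> 19 infected
Step 6: +4 new -> 23 infected
Step 7: +3 new -> 26 infected
Step 8: +3 new -> 29 infected
Step 9: +3 new -> 32 infected
Step 10: +0 new -> 32 infected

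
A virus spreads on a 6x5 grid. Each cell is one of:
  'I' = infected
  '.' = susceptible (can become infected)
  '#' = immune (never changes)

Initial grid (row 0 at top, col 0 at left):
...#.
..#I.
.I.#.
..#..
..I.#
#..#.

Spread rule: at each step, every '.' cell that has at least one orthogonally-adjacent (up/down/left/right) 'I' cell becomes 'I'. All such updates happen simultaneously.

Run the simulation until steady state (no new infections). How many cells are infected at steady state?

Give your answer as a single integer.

Answer: 22

Derivation:
Step 0 (initial): 3 infected
Step 1: +8 new -> 11 infected
Step 2: +8 new -> 19 infected
Step 3: +3 new -> 22 infected
Step 4: +0 new -> 22 infected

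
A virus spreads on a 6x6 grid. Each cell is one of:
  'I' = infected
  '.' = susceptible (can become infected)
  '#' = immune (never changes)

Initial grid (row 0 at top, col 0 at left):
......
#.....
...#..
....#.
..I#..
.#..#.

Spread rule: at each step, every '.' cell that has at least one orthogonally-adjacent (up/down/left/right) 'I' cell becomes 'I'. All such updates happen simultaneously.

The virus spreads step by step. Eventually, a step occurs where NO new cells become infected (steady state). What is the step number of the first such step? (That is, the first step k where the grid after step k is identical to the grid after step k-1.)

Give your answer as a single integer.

Answer: 11

Derivation:
Step 0 (initial): 1 infected
Step 1: +3 new -> 4 infected
Step 2: +5 new -> 9 infected
Step 3: +4 new -> 13 infected
Step 4: +4 new -> 17 infected
Step 5: +3 new -> 20 infected
Step 6: +4 new -> 24 infected
Step 7: +2 new -> 26 infected
Step 8: +1 new -> 27 infected
Step 9: +1 new -> 28 infected
Step 10: +2 new -> 30 infected
Step 11: +0 new -> 30 infected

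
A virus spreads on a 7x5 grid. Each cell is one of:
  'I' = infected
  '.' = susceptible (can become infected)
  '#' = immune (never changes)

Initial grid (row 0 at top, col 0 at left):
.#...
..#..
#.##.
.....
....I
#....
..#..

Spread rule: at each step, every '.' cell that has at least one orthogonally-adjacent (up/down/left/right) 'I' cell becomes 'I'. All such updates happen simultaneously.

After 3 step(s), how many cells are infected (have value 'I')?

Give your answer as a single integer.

Step 0 (initial): 1 infected
Step 1: +3 new -> 4 infected
Step 2: +5 new -> 9 infected
Step 3: +5 new -> 14 infected

Answer: 14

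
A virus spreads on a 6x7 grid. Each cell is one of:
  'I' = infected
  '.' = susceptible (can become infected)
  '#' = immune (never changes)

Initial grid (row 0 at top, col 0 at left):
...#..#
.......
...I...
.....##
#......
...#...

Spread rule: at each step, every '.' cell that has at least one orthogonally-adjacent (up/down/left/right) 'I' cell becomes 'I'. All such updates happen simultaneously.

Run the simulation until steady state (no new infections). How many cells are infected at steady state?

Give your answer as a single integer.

Answer: 36

Derivation:
Step 0 (initial): 1 infected
Step 1: +4 new -> 5 infected
Step 2: +7 new -> 12 infected
Step 3: +9 new -> 21 infected
Step 4: +9 new -> 30 infected
Step 5: +4 new -> 34 infected
Step 6: +2 new -> 36 infected
Step 7: +0 new -> 36 infected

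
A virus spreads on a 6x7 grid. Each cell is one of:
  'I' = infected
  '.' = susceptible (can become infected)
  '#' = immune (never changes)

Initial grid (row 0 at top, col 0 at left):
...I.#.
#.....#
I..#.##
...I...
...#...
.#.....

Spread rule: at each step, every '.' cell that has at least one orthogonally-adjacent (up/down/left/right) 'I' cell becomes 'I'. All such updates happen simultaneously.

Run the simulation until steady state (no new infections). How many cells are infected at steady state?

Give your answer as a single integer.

Step 0 (initial): 3 infected
Step 1: +7 new -> 10 infected
Step 2: +11 new -> 21 infected
Step 3: +8 new -> 29 infected
Step 4: +3 new -> 32 infected
Step 5: +1 new -> 33 infected
Step 6: +0 new -> 33 infected

Answer: 33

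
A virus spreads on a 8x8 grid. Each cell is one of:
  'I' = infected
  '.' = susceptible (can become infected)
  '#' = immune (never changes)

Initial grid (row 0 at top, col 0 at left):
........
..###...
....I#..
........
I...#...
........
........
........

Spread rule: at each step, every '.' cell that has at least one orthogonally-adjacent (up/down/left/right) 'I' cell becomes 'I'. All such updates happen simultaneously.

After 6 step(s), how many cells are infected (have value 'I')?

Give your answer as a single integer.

Step 0 (initial): 2 infected
Step 1: +5 new -> 7 infected
Step 2: +8 new -> 15 infected
Step 3: +9 new -> 24 infected
Step 4: +9 new -> 33 infected
Step 5: +9 new -> 42 infected
Step 6: +9 new -> 51 infected

Answer: 51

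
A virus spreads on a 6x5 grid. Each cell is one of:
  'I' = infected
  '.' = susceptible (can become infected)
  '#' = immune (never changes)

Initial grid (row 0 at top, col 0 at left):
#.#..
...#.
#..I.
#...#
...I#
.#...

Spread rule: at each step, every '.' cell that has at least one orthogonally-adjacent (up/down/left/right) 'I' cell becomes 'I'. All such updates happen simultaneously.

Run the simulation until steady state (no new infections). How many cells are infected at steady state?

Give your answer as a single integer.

Step 0 (initial): 2 infected
Step 1: +5 new -> 7 infected
Step 2: +7 new -> 14 infected
Step 3: +4 new -> 18 infected
Step 4: +4 new -> 22 infected
Step 5: +0 new -> 22 infected

Answer: 22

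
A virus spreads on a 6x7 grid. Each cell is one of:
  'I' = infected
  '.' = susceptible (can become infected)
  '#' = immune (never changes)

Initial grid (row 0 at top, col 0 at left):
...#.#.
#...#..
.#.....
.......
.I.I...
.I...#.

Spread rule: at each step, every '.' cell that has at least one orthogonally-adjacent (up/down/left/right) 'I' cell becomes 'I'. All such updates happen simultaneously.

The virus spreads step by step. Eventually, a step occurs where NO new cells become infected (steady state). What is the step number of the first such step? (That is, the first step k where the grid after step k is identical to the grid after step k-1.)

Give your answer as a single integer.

Step 0 (initial): 3 infected
Step 1: +8 new -> 11 infected
Step 2: +6 new -> 17 infected
Step 3: +6 new -> 23 infected
Step 4: +4 new -> 27 infected
Step 5: +4 new -> 31 infected
Step 6: +2 new -> 33 infected
Step 7: +2 new -> 35 infected
Step 8: +0 new -> 35 infected

Answer: 8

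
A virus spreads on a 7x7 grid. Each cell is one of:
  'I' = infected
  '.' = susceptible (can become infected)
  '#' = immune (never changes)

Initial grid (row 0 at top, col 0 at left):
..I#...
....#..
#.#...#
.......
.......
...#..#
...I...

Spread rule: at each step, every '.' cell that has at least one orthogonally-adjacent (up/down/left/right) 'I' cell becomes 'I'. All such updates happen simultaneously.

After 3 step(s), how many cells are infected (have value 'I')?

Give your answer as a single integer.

Answer: 22

Derivation:
Step 0 (initial): 2 infected
Step 1: +4 new -> 6 infected
Step 2: +7 new -> 13 infected
Step 3: +9 new -> 22 infected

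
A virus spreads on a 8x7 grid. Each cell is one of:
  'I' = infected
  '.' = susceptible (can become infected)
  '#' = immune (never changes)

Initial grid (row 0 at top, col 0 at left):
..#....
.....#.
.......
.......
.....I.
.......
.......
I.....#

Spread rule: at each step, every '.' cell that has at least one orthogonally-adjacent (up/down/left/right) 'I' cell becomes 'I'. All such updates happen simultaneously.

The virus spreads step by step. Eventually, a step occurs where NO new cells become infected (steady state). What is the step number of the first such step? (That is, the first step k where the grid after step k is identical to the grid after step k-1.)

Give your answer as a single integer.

Answer: 9

Derivation:
Step 0 (initial): 2 infected
Step 1: +6 new -> 8 infected
Step 2: +10 new -> 18 infected
Step 3: +12 new -> 30 infected
Step 4: +9 new -> 39 infected
Step 5: +6 new -> 45 infected
Step 6: +5 new -> 50 infected
Step 7: +2 new -> 52 infected
Step 8: +1 new -> 53 infected
Step 9: +0 new -> 53 infected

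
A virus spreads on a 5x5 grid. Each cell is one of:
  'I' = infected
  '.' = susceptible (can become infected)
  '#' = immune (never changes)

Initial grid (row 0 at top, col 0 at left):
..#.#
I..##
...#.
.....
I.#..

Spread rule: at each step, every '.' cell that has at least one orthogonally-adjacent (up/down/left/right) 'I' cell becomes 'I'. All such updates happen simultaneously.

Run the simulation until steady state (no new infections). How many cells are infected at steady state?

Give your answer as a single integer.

Step 0 (initial): 2 infected
Step 1: +5 new -> 7 infected
Step 2: +4 new -> 11 infected
Step 3: +2 new -> 13 infected
Step 4: +1 new -> 14 infected
Step 5: +2 new -> 16 infected
Step 6: +2 new -> 18 infected
Step 7: +0 new -> 18 infected

Answer: 18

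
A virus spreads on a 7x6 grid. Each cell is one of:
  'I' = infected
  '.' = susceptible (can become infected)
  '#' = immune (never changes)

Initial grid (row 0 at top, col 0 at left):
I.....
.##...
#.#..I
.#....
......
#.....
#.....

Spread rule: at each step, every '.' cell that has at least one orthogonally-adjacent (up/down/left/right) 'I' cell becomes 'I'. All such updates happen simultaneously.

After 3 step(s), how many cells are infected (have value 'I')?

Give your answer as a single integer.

Answer: 19

Derivation:
Step 0 (initial): 2 infected
Step 1: +5 new -> 7 infected
Step 2: +6 new -> 13 infected
Step 3: +6 new -> 19 infected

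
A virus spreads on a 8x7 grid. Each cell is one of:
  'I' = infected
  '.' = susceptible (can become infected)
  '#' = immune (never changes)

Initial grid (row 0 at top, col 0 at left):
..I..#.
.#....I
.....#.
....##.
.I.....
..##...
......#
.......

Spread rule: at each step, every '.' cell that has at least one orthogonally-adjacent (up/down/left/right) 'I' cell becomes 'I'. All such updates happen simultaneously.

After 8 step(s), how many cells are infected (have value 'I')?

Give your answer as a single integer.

Step 0 (initial): 3 infected
Step 1: +10 new -> 13 infected
Step 2: +12 new -> 25 infected
Step 3: +10 new -> 35 infected
Step 4: +6 new -> 41 infected
Step 5: +3 new -> 44 infected
Step 6: +2 new -> 46 infected
Step 7: +1 new -> 47 infected
Step 8: +1 new -> 48 infected

Answer: 48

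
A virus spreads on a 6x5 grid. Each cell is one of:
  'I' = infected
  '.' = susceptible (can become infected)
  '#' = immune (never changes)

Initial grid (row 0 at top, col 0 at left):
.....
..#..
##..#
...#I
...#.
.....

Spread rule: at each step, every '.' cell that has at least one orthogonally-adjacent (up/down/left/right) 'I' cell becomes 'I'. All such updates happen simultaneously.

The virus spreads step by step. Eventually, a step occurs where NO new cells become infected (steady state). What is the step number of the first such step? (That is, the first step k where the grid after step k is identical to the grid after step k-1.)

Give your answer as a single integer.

Step 0 (initial): 1 infected
Step 1: +1 new -> 2 infected
Step 2: +1 new -> 3 infected
Step 3: +1 new -> 4 infected
Step 4: +1 new -> 5 infected
Step 5: +2 new -> 7 infected
Step 6: +3 new -> 10 infected
Step 7: +3 new -> 13 infected
Step 8: +2 new -> 15 infected
Step 9: +1 new -> 16 infected
Step 10: +2 new -> 18 infected
Step 11: +2 new -> 20 infected
Step 12: +1 new -> 21 infected
Step 13: +2 new -> 23 infected
Step 14: +1 new -> 24 infected
Step 15: +0 new -> 24 infected

Answer: 15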